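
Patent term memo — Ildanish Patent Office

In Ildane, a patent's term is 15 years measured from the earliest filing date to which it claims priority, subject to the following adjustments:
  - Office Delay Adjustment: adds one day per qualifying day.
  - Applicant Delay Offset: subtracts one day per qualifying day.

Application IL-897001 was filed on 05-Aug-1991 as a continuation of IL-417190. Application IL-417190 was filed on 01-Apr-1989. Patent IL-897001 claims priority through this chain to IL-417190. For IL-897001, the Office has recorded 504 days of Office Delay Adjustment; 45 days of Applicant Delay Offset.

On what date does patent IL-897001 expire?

2005-07-04

Earliest priority filing: 1 April 1989.
Base term: 1 April 1989 + 15 years → 1 April 2004.
Office Delay Adjustment: +504 days → 18 August 2005.
Applicant Delay Offset: −45 days → 4 July 2005.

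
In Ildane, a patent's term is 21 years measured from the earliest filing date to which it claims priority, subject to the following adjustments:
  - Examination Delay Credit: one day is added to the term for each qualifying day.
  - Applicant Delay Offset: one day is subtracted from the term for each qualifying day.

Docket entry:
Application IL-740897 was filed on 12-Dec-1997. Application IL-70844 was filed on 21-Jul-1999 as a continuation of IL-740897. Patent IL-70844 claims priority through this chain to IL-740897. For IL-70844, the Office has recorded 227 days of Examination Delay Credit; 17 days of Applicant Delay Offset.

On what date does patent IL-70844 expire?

Earliest priority filing: 12 December 1997.
Base term: 12 December 1997 + 21 years → 12 December 2018.
Examination Delay Credit: +227 days → 27 July 2019.
Applicant Delay Offset: −17 days → 10 July 2019.

July 10, 2019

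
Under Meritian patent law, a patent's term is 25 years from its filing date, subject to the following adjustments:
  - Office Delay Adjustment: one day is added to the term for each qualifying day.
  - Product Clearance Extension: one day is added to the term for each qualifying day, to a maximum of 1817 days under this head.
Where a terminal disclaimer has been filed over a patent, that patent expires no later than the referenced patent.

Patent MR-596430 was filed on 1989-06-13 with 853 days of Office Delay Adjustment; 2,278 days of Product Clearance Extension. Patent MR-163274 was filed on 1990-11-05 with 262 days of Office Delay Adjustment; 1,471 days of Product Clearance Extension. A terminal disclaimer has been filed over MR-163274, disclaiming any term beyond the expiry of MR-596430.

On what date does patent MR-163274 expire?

2020-08-03

Natural term of MR-163274:
  Base: filing + 25 years → 5 November 2015.
  Office Delay Adjustment: +262 days → 24 July 2016.
  Product Clearance Extension: 1471 days (within the 1817-day cap) → +1471 days → 3 August 2020.
Expiry of referenced patent MR-596430:
  Base: filing + 25 years → 13 June 2014.
  Office Delay Adjustment: +853 days → 13 October 2016.
  Product Clearance Extension: 2278 days claimed exceeds the 1817-day cap, so +1817 days → 4 October 2021.
Terminal disclaimer: MR-163274 expires on the earlier of 3 August 2020 and 4 October 2021.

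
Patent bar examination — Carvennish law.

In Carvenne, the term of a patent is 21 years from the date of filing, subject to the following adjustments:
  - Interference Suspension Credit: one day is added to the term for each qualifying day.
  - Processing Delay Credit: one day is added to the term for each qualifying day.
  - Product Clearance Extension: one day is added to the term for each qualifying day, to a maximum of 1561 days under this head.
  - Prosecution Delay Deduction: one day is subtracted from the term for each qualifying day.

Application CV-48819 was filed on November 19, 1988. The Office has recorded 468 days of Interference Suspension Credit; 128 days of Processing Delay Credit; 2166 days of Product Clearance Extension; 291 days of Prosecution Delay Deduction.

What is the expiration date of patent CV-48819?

Base term: filing date + 21 years → 19 November 2009.
Interference Suspension Credit: +468 days → 2 March 2011.
Processing Delay Credit: +128 days → 8 July 2011.
Product Clearance Extension: 2166 days claimed exceeds the 1561-day cap, so +1561 days → 16 October 2015.
Prosecution Delay Deduction: −291 days → 29 December 2014.

December 29, 2014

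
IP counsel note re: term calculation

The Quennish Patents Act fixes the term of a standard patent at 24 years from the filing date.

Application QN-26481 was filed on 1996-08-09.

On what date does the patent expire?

2020-08-09

Filing date + 24 years → 9 August 2020.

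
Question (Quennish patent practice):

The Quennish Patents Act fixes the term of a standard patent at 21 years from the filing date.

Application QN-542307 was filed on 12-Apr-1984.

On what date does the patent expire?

Filing date + 21 years → 12 April 2005.

April 12, 2005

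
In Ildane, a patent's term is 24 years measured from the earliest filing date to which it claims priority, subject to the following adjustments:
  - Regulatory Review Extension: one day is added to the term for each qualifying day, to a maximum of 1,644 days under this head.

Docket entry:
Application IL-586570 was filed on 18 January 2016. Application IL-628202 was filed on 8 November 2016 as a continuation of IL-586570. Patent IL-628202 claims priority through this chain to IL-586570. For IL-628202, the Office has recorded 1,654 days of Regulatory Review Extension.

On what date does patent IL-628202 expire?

Earliest priority filing: 18 January 2016.
Base term: 18 January 2016 + 24 years → 18 January 2040.
Regulatory Review Extension: 1654 days claimed exceeds the 1644-day cap, so +1644 days → 19 July 2044.

2044-07-19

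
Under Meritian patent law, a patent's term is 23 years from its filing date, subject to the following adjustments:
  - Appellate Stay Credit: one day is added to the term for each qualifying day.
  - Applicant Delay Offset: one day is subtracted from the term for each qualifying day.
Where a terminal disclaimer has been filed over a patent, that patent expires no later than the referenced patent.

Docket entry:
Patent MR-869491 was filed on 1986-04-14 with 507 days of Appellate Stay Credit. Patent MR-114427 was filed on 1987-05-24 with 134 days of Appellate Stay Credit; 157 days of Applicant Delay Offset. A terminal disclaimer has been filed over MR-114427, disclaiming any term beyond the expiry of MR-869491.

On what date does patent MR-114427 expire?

May 1, 2010

Natural term of MR-114427:
  Base: filing + 23 years → 24 May 2010.
  Appellate Stay Credit: +134 days → 5 October 2010.
  Applicant Delay Offset: −157 days → 1 May 2010.
Expiry of referenced patent MR-869491:
  Base: filing + 23 years → 14 April 2009.
  Appellate Stay Credit: +507 days → 3 September 2010.
Terminal disclaimer: MR-114427 expires on the earlier of 1 May 2010 and 3 September 2010.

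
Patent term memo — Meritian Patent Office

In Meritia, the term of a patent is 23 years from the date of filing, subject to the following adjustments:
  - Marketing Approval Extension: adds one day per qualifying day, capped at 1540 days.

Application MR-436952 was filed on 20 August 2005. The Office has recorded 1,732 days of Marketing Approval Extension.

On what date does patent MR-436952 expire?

Base term: filing date + 23 years → 20 August 2028.
Marketing Approval Extension: 1732 days claimed exceeds the 1540-day cap, so +1540 days → 7 November 2032.

2032-11-07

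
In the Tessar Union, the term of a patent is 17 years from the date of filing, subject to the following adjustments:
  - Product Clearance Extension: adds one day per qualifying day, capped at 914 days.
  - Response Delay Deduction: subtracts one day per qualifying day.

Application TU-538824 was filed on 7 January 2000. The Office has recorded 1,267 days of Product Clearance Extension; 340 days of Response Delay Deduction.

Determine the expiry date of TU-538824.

Base term: filing date + 17 years → 7 January 2017.
Product Clearance Extension: 1267 days claimed exceeds the 914-day cap, so +914 days → 10 July 2019.
Response Delay Deduction: −340 days → 4 August 2018.

2018-08-04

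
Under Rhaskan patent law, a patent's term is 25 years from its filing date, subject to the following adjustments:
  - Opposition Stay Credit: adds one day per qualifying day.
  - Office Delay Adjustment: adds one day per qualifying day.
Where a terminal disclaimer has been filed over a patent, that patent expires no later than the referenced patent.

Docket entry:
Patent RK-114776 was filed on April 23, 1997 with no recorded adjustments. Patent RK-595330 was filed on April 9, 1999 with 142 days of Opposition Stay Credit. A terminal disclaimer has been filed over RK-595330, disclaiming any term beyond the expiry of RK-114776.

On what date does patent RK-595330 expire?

Natural term of RK-595330:
  Base: filing + 25 years → 9 April 2024.
  Opposition Stay Credit: +142 days → 29 August 2024.
Expiry of referenced patent RK-114776:
  Base: filing + 25 years → 23 April 2022.
Terminal disclaimer: RK-595330 expires on the earlier of 29 August 2024 and 23 April 2022.

2022-04-23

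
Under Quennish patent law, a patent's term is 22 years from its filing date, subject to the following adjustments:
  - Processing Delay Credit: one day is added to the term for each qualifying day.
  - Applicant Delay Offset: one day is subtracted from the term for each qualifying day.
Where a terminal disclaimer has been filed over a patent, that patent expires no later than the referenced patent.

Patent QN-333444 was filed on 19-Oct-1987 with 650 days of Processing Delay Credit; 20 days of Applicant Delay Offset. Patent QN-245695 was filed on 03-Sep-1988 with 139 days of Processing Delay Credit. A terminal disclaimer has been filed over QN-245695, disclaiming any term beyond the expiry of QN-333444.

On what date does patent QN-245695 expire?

Natural term of QN-245695:
  Base: filing + 22 years → 3 September 2010.
  Processing Delay Credit: +139 days → 20 January 2011.
Expiry of referenced patent QN-333444:
  Base: filing + 22 years → 19 October 2009.
  Processing Delay Credit: +650 days → 31 July 2011.
  Applicant Delay Offset: −20 days → 11 July 2011.
Terminal disclaimer: QN-245695 expires on the earlier of 20 January 2011 and 11 July 2011.

2011-01-20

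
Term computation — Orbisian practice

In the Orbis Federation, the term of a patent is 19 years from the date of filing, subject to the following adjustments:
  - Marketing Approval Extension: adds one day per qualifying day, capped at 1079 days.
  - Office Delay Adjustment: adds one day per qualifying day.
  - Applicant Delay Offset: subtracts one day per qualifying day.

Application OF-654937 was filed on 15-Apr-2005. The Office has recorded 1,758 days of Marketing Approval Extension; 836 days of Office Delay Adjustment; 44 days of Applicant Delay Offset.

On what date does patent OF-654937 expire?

May 30, 2029

Base term: filing date + 19 years → 15 April 2024.
Marketing Approval Extension: 1758 days claimed exceeds the 1079-day cap, so +1079 days → 30 March 2027.
Office Delay Adjustment: +836 days → 13 July 2029.
Applicant Delay Offset: −44 days → 30 May 2029.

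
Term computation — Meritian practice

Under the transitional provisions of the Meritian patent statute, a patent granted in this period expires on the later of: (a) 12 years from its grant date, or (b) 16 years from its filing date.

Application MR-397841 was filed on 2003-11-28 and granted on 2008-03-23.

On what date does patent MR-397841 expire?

(a) grant + 12 years → 23 March 2020.
(b) filing + 16 years → 28 November 2019.
Later of the two: 23 March 2020.

2020-03-23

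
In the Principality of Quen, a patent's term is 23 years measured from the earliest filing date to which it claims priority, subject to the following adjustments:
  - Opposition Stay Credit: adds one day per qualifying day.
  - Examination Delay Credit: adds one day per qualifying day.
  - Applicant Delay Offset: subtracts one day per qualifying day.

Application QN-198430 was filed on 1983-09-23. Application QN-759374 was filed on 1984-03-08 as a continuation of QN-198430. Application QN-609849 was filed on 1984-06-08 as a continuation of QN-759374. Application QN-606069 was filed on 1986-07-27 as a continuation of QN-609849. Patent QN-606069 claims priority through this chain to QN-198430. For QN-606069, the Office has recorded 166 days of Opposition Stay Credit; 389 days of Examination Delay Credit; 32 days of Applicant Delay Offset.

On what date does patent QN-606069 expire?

February 28, 2008

Earliest priority filing: 23 September 1983.
Base term: 23 September 1983 + 23 years → 23 September 2006.
Opposition Stay Credit: +166 days → 8 March 2007.
Examination Delay Credit: +389 days → 31 March 2008.
Applicant Delay Offset: −32 days → 28 February 2008.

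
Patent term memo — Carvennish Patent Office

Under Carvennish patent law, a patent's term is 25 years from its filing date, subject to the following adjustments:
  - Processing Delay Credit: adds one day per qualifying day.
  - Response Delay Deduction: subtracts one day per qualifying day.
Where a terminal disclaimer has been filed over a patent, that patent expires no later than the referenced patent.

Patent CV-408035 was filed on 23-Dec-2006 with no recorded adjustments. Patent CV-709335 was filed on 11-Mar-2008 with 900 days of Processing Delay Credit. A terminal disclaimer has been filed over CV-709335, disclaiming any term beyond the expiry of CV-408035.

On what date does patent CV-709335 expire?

2031-12-23

Natural term of CV-709335:
  Base: filing + 25 years → 11 March 2033.
  Processing Delay Credit: +900 days → 28 August 2035.
Expiry of referenced patent CV-408035:
  Base: filing + 25 years → 23 December 2031.
Terminal disclaimer: CV-709335 expires on the earlier of 28 August 2035 and 23 December 2031.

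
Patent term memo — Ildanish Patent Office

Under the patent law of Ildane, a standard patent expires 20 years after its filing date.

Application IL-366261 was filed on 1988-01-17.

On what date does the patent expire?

January 17, 2008

Filing date + 20 years → 17 January 2008.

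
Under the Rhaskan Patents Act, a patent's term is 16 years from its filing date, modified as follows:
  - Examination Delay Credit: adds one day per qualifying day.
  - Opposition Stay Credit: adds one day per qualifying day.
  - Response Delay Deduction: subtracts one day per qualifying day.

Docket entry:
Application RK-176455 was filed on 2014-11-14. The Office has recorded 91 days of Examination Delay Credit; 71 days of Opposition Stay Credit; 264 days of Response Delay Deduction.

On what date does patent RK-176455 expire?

Base term: filing date + 16 years → 14 November 2030.
Examination Delay Credit: +91 days → 13 February 2031.
Opposition Stay Credit: +71 days → 25 April 2031.
Response Delay Deduction: −264 days → 4 August 2030.

August 4, 2030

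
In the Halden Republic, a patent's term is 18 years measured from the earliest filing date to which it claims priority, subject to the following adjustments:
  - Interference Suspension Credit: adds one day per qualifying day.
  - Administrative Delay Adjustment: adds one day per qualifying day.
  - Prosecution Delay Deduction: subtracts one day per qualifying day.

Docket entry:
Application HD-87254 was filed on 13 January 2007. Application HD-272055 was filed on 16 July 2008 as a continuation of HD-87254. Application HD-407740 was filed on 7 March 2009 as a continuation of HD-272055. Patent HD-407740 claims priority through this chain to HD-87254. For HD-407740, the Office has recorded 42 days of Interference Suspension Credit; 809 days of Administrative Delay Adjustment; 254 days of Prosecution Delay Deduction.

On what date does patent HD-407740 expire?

2026-09-02

Earliest priority filing: 13 January 2007.
Base term: 13 January 2007 + 18 years → 13 January 2025.
Interference Suspension Credit: +42 days → 24 February 2025.
Administrative Delay Adjustment: +809 days → 14 May 2027.
Prosecution Delay Deduction: −254 days → 2 September 2026.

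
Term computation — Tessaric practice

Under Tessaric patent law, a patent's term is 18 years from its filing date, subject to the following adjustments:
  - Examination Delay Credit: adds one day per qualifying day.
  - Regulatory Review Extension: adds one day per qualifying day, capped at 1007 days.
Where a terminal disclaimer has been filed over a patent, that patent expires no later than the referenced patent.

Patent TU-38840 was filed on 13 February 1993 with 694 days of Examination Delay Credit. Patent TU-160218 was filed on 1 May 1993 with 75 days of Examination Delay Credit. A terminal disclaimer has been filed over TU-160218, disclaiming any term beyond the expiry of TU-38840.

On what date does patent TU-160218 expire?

Natural term of TU-160218:
  Base: filing + 18 years → 1 May 2011.
  Examination Delay Credit: +75 days → 15 July 2011.
Expiry of referenced patent TU-38840:
  Base: filing + 18 years → 13 February 2011.
  Examination Delay Credit: +694 days → 7 January 2013.
Terminal disclaimer: TU-160218 expires on the earlier of 15 July 2011 and 7 January 2013.

2011-07-15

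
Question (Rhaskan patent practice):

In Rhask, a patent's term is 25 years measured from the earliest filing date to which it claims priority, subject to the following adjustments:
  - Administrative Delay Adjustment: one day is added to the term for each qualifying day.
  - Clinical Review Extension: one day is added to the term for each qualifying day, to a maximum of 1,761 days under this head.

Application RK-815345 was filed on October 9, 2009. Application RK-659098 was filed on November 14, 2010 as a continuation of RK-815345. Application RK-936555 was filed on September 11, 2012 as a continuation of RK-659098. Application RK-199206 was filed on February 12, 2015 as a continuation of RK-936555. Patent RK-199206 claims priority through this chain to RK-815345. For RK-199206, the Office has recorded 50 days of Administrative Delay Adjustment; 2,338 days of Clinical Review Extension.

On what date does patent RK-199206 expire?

2039-09-24

Earliest priority filing: 9 October 2009.
Base term: 9 October 2009 + 25 years → 9 October 2034.
Administrative Delay Adjustment: +50 days → 28 November 2034.
Clinical Review Extension: 2338 days claimed exceeds the 1761-day cap, so +1761 days → 24 September 2039.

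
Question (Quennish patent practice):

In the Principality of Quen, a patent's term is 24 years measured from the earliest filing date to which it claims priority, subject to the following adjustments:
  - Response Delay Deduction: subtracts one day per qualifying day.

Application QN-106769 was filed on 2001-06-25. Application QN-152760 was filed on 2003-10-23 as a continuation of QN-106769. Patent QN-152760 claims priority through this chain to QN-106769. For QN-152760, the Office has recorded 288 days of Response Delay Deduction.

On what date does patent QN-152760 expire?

September 10, 2024

Earliest priority filing: 25 June 2001.
Base term: 25 June 2001 + 24 years → 25 June 2025.
Response Delay Deduction: −288 days → 10 September 2024.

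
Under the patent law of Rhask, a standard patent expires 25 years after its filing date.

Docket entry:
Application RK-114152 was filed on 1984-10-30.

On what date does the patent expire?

Filing date + 25 years → 30 October 2009.

October 30, 2009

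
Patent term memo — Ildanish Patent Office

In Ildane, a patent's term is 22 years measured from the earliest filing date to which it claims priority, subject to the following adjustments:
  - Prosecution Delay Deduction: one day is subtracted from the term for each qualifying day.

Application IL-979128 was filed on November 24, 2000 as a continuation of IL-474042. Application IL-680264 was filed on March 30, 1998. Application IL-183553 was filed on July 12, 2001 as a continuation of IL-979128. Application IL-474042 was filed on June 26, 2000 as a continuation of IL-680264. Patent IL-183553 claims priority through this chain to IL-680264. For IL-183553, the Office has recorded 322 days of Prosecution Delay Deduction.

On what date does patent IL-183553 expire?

Earliest priority filing: 30 March 1998.
Base term: 30 March 1998 + 22 years → 30 March 2020.
Prosecution Delay Deduction: −322 days → 13 May 2019.

May 13, 2019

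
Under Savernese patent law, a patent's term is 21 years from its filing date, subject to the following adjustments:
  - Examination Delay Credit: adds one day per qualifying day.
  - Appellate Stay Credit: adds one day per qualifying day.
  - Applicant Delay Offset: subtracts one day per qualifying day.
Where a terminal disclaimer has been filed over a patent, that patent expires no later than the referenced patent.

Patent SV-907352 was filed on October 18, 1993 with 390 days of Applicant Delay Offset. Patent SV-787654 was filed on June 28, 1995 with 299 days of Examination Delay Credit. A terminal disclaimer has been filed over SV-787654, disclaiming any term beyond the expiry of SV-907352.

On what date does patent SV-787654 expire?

September 23, 2013

Natural term of SV-787654:
  Base: filing + 21 years → 28 June 2016.
  Examination Delay Credit: +299 days → 23 April 2017.
Expiry of referenced patent SV-907352:
  Base: filing + 21 years → 18 October 2014.
  Applicant Delay Offset: −390 days → 23 September 2013.
Terminal disclaimer: SV-787654 expires on the earlier of 23 April 2017 and 23 September 2013.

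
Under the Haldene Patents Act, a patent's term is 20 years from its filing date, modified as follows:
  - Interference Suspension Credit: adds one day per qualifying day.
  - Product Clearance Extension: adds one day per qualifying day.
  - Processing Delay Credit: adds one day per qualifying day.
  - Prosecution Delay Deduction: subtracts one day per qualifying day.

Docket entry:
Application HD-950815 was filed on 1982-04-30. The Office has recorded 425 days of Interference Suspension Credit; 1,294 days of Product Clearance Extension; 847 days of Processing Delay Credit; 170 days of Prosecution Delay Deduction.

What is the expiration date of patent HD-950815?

November 20, 2008

Base term: filing date + 20 years → 30 April 2002.
Interference Suspension Credit: +425 days → 29 June 2003.
Product Clearance Extension: +1294 days → 13 January 2007.
Processing Delay Credit: +847 days → 9 May 2009.
Prosecution Delay Deduction: −170 days → 20 November 2008.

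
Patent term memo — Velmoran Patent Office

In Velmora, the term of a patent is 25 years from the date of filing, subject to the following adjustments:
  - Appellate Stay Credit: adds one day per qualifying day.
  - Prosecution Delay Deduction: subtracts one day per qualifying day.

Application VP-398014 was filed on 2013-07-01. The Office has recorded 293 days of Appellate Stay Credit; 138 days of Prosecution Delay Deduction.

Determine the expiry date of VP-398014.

December 3, 2038

Base term: filing date + 25 years → 1 July 2038.
Appellate Stay Credit: +293 days → 20 April 2039.
Prosecution Delay Deduction: −138 days → 3 December 2038.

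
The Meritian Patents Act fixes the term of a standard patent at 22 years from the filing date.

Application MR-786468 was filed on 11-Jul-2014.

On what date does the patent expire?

July 11, 2036

Filing date + 22 years → 11 July 2036.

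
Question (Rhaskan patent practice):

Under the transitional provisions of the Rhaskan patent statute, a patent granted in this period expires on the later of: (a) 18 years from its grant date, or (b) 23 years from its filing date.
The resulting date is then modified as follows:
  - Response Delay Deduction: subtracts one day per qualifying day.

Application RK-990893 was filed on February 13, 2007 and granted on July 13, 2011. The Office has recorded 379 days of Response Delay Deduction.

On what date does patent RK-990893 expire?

(a) grant + 18 years → 13 July 2029.
(b) filing + 23 years → 13 February 2030.
Later of the two: 13 February 2030.
Response Delay Deduction: −379 days → 30 January 2029.

January 30, 2029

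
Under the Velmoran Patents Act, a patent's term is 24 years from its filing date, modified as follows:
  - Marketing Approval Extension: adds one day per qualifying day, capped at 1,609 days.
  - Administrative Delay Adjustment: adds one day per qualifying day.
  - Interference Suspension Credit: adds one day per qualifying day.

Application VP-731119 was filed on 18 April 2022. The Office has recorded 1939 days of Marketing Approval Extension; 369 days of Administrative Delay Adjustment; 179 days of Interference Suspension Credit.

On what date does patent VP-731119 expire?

Base term: filing date + 24 years → 18 April 2046.
Marketing Approval Extension: 1939 days claimed exceeds the 1609-day cap, so +1609 days → 13 September 2050.
Administrative Delay Adjustment: +369 days → 17 September 2051.
Interference Suspension Credit: +179 days → 14 March 2052.

2052-03-14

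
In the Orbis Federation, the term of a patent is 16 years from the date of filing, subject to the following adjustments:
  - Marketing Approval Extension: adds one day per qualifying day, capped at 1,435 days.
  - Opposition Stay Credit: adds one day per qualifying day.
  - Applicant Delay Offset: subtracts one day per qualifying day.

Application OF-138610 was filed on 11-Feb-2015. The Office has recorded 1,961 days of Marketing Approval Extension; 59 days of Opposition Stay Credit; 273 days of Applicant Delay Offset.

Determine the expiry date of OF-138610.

Base term: filing date + 16 years → 11 February 2031.
Marketing Approval Extension: 1961 days claimed exceeds the 1435-day cap, so +1435 days → 16 January 2035.
Opposition Stay Credit: +59 days → 16 March 2035.
Applicant Delay Offset: −273 days → 16 June 2034.

June 16, 2034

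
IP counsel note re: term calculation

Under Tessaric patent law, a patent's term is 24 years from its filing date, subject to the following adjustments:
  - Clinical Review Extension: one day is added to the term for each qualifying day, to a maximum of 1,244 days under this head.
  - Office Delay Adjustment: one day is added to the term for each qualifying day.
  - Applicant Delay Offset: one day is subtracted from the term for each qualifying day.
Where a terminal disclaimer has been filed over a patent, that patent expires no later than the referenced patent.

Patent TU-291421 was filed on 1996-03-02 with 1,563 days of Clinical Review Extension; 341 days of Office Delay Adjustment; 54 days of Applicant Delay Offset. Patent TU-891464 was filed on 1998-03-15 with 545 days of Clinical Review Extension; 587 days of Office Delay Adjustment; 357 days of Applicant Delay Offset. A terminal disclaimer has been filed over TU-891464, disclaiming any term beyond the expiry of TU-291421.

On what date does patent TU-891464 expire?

Natural term of TU-891464:
  Base: filing + 24 years → 15 March 2022.
  Clinical Review Extension: 545 days (within the 1244-day cap) → +545 days → 11 September 2023.
  Office Delay Adjustment: +587 days → 20 April 2025.
  Applicant Delay Offset: −357 days → 28 April 2024.
Expiry of referenced patent TU-291421:
  Base: filing + 24 years → 2 March 2020.
  Clinical Review Extension: 1563 days claimed exceeds the 1244-day cap, so +1244 days → 29 July 2023.
  Office Delay Adjustment: +341 days → 4 July 2024.
  Applicant Delay Offset: −54 days → 11 May 2024.
Terminal disclaimer: TU-891464 expires on the earlier of 28 April 2024 and 11 May 2024.

April 28, 2024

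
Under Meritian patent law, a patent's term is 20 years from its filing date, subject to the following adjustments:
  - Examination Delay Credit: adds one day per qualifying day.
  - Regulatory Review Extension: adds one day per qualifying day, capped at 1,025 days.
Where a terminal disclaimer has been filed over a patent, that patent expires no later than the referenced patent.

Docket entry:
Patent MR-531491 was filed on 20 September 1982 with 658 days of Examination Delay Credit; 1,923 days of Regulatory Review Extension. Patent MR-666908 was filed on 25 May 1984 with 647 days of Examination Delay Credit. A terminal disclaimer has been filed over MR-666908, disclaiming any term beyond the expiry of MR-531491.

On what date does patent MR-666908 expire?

Natural term of MR-666908:
  Base: filing + 20 years → 25 May 2004.
  Examination Delay Credit: +647 days → 3 March 2006.
Expiry of referenced patent MR-531491:
  Base: filing + 20 years → 20 September 2002.
  Examination Delay Credit: +658 days → 9 July 2004.
  Regulatory Review Extension: 1923 days claimed exceeds the 1025-day cap, so +1025 days → 30 April 2007.
Terminal disclaimer: MR-666908 expires on the earlier of 3 March 2006 and 30 April 2007.

March 3, 2006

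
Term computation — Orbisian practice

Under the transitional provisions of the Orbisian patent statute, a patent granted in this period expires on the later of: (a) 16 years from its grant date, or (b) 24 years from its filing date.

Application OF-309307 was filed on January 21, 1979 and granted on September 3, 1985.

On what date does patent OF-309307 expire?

(a) grant + 16 years → 3 September 2001.
(b) filing + 24 years → 21 January 2003.
Later of the two: 21 January 2003.

2003-01-21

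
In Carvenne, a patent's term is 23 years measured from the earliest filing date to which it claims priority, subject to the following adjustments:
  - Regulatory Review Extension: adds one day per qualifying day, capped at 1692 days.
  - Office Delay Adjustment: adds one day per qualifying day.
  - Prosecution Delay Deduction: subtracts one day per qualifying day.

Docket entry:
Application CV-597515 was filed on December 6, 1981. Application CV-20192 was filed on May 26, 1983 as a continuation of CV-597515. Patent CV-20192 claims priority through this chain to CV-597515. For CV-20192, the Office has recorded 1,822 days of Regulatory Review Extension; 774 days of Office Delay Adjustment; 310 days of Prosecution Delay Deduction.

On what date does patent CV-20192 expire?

November 1, 2010

Earliest priority filing: 6 December 1981.
Base term: 6 December 1981 + 23 years → 6 December 2004.
Regulatory Review Extension: 1822 days claimed exceeds the 1692-day cap, so +1692 days → 25 July 2009.
Office Delay Adjustment: +774 days → 7 September 2011.
Prosecution Delay Deduction: −310 days → 1 November 2010.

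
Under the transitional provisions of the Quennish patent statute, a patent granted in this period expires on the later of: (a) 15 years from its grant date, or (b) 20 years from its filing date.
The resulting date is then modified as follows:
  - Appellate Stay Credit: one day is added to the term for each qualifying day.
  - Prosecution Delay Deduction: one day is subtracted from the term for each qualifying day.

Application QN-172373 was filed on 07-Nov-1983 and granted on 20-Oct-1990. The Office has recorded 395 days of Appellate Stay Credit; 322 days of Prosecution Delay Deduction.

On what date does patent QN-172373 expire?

(a) grant + 15 years → 20 October 2005.
(b) filing + 20 years → 7 November 2003.
Later of the two: 20 October 2005.
Appellate Stay Credit: +395 days → 19 November 2006.
Prosecution Delay Deduction: −322 days → 1 January 2006.

January 1, 2006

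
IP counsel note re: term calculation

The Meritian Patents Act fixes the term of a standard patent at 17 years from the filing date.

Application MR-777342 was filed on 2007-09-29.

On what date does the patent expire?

September 29, 2024

Filing date + 17 years → 29 September 2024.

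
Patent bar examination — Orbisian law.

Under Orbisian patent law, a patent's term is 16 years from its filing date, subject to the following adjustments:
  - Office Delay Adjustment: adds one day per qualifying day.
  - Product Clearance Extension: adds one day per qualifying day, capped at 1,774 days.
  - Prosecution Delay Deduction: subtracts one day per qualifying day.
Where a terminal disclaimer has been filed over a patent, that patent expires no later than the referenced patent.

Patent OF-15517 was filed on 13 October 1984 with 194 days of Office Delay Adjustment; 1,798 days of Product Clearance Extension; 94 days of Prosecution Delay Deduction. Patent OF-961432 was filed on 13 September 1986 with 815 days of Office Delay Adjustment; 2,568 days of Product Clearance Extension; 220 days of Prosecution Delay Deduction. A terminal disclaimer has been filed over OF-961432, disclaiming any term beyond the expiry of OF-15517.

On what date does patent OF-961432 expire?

November 30, 2005

Natural term of OF-961432:
  Base: filing + 16 years → 13 September 2002.
  Office Delay Adjustment: +815 days → 6 December 2004.
  Product Clearance Extension: 2568 days claimed exceeds the 1774-day cap, so +1774 days → 15 October 2009.
  Prosecution Delay Deduction: −220 days → 9 March 2009.
Expiry of referenced patent OF-15517:
  Base: filing + 16 years → 13 October 2000.
  Office Delay Adjustment: +194 days → 25 April 2001.
  Product Clearance Extension: 1798 days claimed exceeds the 1774-day cap, so +1774 days → 4 March 2006.
  Prosecution Delay Deduction: −94 days → 30 November 2005.
Terminal disclaimer: OF-961432 expires on the earlier of 9 March 2009 and 30 November 2005.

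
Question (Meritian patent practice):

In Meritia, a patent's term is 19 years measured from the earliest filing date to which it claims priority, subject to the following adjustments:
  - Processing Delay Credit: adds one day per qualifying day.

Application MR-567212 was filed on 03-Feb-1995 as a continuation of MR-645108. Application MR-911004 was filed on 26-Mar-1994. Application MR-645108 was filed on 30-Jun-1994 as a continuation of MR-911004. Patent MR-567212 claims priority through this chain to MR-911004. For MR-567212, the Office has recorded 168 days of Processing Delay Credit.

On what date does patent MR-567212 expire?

Earliest priority filing: 26 March 1994.
Base term: 26 March 1994 + 19 years → 26 March 2013.
Processing Delay Credit: +168 days → 10 September 2013.

2013-09-10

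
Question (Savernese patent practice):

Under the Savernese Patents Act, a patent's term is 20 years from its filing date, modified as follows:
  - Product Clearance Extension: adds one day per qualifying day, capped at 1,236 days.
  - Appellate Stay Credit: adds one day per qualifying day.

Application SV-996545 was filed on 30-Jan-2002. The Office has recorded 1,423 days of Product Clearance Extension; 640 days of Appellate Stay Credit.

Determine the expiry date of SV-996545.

March 21, 2027

Base term: filing date + 20 years → 30 January 2022.
Product Clearance Extension: 1423 days claimed exceeds the 1236-day cap, so +1236 days → 19 June 2025.
Appellate Stay Credit: +640 days → 21 March 2027.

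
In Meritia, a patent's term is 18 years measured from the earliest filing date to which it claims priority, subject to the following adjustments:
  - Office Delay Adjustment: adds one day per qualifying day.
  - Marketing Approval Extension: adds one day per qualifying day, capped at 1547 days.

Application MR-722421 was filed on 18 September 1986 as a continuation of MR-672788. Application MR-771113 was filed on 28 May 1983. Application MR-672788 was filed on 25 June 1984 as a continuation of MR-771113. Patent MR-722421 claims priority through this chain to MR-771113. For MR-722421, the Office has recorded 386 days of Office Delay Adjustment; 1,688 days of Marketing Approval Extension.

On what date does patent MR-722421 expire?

Earliest priority filing: 28 May 1983.
Base term: 28 May 1983 + 18 years → 28 May 2001.
Office Delay Adjustment: +386 days → 18 June 2002.
Marketing Approval Extension: 1688 days claimed exceeds the 1547-day cap, so +1547 days → 12 September 2006.

September 12, 2006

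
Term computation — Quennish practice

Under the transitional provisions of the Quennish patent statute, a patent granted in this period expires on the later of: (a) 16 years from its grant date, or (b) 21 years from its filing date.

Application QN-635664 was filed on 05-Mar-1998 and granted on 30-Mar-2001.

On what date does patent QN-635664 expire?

(a) grant + 16 years → 30 March 2017.
(b) filing + 21 years → 5 March 2019.
Later of the two: 5 March 2019.

March 5, 2019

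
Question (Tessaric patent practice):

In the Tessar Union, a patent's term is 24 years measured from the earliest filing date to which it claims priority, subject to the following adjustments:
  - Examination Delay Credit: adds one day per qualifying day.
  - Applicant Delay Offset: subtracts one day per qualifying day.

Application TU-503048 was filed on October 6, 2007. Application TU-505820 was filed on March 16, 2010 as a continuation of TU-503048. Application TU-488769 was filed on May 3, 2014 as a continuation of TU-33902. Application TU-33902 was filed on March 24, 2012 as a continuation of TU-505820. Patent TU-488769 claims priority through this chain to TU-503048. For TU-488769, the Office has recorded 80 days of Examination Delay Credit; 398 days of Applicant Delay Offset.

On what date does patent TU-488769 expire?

Earliest priority filing: 6 October 2007.
Base term: 6 October 2007 + 24 years → 6 October 2031.
Examination Delay Credit: +80 days → 25 December 2031.
Applicant Delay Offset: −398 days → 22 November 2030.

November 22, 2030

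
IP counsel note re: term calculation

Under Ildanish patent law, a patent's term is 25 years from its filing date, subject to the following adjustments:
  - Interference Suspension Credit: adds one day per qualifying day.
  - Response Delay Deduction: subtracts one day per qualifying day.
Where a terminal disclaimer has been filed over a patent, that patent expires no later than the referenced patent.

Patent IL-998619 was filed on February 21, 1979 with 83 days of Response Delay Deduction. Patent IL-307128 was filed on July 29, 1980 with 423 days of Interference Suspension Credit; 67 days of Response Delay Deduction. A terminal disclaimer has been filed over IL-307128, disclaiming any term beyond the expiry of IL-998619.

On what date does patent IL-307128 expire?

2003-11-30

Natural term of IL-307128:
  Base: filing + 25 years → 29 July 2005.
  Interference Suspension Credit: +423 days → 25 September 2006.
  Response Delay Deduction: −67 days → 20 July 2006.
Expiry of referenced patent IL-998619:
  Base: filing + 25 years → 21 February 2004.
  Response Delay Deduction: −83 days → 30 November 2003.
Terminal disclaimer: IL-307128 expires on the earlier of 20 July 2006 and 30 November 2003.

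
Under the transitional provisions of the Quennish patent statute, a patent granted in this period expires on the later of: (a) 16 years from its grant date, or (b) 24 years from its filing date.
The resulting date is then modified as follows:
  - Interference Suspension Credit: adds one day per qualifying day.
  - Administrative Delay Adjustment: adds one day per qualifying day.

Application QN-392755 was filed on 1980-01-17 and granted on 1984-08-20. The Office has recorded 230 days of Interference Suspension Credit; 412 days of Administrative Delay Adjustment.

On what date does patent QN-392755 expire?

2005-10-20

(a) grant + 16 years → 20 August 2000.
(b) filing + 24 years → 17 January 2004.
Later of the two: 17 January 2004.
Interference Suspension Credit: +230 days → 3 September 2004.
Administrative Delay Adjustment: +412 days → 20 October 2005.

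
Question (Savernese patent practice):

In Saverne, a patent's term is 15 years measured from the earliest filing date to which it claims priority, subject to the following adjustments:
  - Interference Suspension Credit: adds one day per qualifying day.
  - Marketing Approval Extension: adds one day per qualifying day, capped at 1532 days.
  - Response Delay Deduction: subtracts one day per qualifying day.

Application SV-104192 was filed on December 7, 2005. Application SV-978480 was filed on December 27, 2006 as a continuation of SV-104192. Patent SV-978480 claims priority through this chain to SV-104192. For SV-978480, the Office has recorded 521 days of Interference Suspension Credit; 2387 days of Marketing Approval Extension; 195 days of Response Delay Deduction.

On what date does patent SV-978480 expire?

January 8, 2026

Earliest priority filing: 7 December 2005.
Base term: 7 December 2005 + 15 years → 7 December 2020.
Interference Suspension Credit: +521 days → 12 May 2022.
Marketing Approval Extension: 2387 days claimed exceeds the 1532-day cap, so +1532 days → 22 July 2026.
Response Delay Deduction: −195 days → 8 January 2026.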